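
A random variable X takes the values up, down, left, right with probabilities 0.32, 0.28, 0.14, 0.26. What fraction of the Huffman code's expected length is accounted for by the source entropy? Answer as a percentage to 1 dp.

97.1%

Entropy H = −Σ p log₂ p ≈ 1.9427 bits.
Huffman merges: 7/50+13/50→2/5; 7/25+8/25→3/5; 2/5+3/5→1. L = 2 ≈ 2.0000.
Efficiency = H/L = 1.9427/2.0000 = 97.1%.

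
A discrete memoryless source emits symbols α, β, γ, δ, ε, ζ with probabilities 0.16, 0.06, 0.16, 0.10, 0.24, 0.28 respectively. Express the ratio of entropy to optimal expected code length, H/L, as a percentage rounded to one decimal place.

98.0%

Entropy H = −Σ p log₂ p ≈ 2.4301 bits.
Huffman merges: 3/50+1/10→4/25; 4/25+4/25→8/25; 4/25+6/25→2/5; 7/25+8/25→3/5; 2/5+3/5→1. L = 62/25 ≈ 2.4800.
Efficiency = H/L = 2.4301/2.4800 = 98.0%.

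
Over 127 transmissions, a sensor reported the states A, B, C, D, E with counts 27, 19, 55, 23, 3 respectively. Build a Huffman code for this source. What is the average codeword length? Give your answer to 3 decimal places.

Probabilities are the counts divided by 127.
Repeatedly combine the two least-probable nodes; the expected code length is the sum of the merged weights.
merge 3/127 + 19/127 → 22/127
merge 22/127 + 23/127 → 45/127
merge 27/127 + 45/127 → 72/127
merge 55/127 + 72/127 → 1
L = 22/127 + 45/127 + 72/127 + 1 = 266/127 ≈ 2.094 bits/symbol.

2.094 bits/symbol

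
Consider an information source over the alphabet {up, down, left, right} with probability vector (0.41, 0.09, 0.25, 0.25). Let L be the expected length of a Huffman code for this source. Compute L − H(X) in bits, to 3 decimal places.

0.090 bits

Entropy H = −Σ p log₂ p ≈ 1.8400 bits.
Huffman merges: 9/100+1/4→17/50; 1/4+17/50→59/100; 41/100+59/100→1. L = 193/100 ≈ 1.9300.
L − H = 1.9300 − 1.8400 = 0.090 bits.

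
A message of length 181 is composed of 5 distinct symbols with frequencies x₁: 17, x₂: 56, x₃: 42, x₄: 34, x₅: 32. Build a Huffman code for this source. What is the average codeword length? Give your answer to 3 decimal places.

2.271 bits/symbol

Probabilities are the counts divided by 181.
Repeatedly combine the two least-probable nodes; the expected code length is the sum of the merged weights.
merge 17/181 + 32/181 → 49/181
merge 34/181 + 42/181 → 76/181
merge 49/181 + 56/181 → 105/181
merge 76/181 + 105/181 → 1
L = 49/181 + 76/181 + 105/181 + 1 = 411/181 ≈ 2.271 bits/symbol.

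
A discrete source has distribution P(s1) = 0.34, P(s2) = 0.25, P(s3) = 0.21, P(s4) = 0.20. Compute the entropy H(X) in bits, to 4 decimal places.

1.9664 bits

H = −Σ pᵢ log₂ pᵢ.
−0.34·log₂(0.34) = 0.5292
−0.25·log₂(0.25) = 0.5000
−0.21·log₂(0.21) = 0.4728
−0.20·log₂(0.20) = 0.4644
Sum ≈ 1.9664 → 1.9664 bits.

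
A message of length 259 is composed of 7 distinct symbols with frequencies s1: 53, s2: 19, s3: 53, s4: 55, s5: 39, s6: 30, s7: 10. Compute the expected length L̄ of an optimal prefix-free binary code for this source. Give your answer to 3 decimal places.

2.695 bits/symbol

Probabilities are the counts divided by 259.
Repeatedly combine the two least-probable nodes; the expected code length is the sum of the merged weights.
merge 10/259 + 19/259 → 29/259
merge 29/259 + 30/259 → 59/259
merge 39/259 + 53/259 → 92/259
merge 53/259 + 55/259 → 108/259
merge 59/259 + 92/259 → 151/259
merge 108/259 + 151/259 → 1
L = 29/259 + 59/259 + 92/259 + 108/259 + 151/259 + 1 = 698/259 ≈ 2.695 bits/symbol.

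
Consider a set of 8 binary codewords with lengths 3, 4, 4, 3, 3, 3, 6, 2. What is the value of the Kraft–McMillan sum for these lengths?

With common denominator 2^6 = 64: Σ 2^(−ℓᵢ) = 8/64 + 4/64 + 4/64 + 8/64 + 8/64 + 8/64 + 1/64 + 16/64 = 57/64 = 0.890625.

0.890625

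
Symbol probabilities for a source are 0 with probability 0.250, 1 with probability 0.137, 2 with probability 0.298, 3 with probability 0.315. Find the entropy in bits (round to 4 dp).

1.9383 bits

H = −Σ pᵢ log₂ pᵢ.
−0.250·log₂(0.250) = 0.5000
−0.137·log₂(0.137) = 0.3929
−0.298·log₂(0.298) = 0.5205
−0.315·log₂(0.315) = 0.5250
Sum ≈ 1.9383 → 1.9383 bits.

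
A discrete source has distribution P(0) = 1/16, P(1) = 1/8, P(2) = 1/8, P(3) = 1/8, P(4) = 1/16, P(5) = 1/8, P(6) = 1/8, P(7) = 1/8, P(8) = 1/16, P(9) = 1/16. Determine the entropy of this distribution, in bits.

3.25 bits

Each probability is a power of 1/2, so log₂(1/p) is an integer.
H = Σ p·log₂(1/p) = 1/16·4 + 1/8·3 + 1/8·3 + 1/8·3 + 1/16·4 + 1/8·3 + 1/8·3 + 1/8·3 + 1/16·4 + 1/16·4 = 3.25 bits.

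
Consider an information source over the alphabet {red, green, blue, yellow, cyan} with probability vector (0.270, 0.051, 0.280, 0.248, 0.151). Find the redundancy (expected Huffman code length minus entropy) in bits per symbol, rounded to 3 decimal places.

Entropy H = −Σ p log₂ p ≈ 2.1539 bits.
Huffman merges: 51/1000+151/1000→101/500; 101/500+31/125→9/20; 27/100+7/25→11/20; 9/20+11/20→1. L = 1101/500 ≈ 2.2020.
L − H = 2.2020 − 2.1539 = 0.048 bits.

0.048 bits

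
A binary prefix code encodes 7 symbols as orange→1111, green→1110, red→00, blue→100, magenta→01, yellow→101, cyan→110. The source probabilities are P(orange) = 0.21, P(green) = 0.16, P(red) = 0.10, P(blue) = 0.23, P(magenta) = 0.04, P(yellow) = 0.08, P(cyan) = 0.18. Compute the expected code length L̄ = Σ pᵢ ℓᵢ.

3.23 bits/symbol

L̄ = Σ pᵢ·ℓᵢ = 0.21·4 + 0.16·4 + 0.10·2 + 0.23·3 + 0.04·2 + 0.08·3 + 0.18·3 = 3.23 bits/symbol.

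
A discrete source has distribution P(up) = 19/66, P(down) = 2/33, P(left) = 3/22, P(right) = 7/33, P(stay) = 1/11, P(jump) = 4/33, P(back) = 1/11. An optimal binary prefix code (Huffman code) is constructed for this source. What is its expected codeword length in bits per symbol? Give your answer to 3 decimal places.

Repeatedly combine the two least-probable nodes; the expected code length is the sum of the merged weights.
merge 2/33 + 1/11 → 5/33
merge 1/11 + 4/33 → 7/33
merge 3/22 + 5/33 → 19/66
merge 7/33 + 7/33 → 14/33
merge 19/66 + 19/66 → 19/33
merge 14/33 + 19/33 → 1
L = 5/33 + 7/33 + 19/66 + 14/33 + 19/33 + 1 = 175/66 ≈ 2.652 bits/symbol.

2.652 bits/symbol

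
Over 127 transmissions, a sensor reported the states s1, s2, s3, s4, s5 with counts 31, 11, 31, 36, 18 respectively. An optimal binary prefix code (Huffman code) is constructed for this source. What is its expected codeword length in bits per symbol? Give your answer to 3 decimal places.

2.228 bits/symbol

Probabilities are the counts divided by 127.
Repeatedly combine the two least-probable nodes; the expected code length is the sum of the merged weights.
merge 11/127 + 18/127 → 29/127
merge 29/127 + 31/127 → 60/127
merge 31/127 + 36/127 → 67/127
merge 60/127 + 67/127 → 1
L = 29/127 + 60/127 + 67/127 + 1 = 283/127 ≈ 2.228 bits/symbol.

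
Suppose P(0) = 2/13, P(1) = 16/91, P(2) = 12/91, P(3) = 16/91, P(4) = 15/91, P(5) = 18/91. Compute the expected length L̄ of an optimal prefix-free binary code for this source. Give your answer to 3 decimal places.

2.626 bits/symbol

Repeatedly combine the two least-probable nodes; the expected code length is the sum of the merged weights.
merge 12/91 + 2/13 → 2/7
merge 15/91 + 16/91 → 31/91
merge 16/91 + 18/91 → 34/91
merge 2/7 + 31/91 → 57/91
merge 34/91 + 57/91 → 1
L = 2/7 + 31/91 + 34/91 + 57/91 + 1 = 239/91 ≈ 2.626 bits/symbol.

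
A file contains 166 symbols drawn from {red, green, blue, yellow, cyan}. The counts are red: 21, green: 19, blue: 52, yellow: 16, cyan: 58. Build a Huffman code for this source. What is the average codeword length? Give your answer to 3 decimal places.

2.199 bits/symbol

Probabilities are the counts divided by 166.
Repeatedly combine the two least-probable nodes; the expected code length is the sum of the merged weights.
merge 8/83 + 19/166 → 35/166
merge 21/166 + 35/166 → 28/83
merge 26/83 + 28/83 → 54/83
merge 29/83 + 54/83 → 1
L = 35/166 + 28/83 + 54/83 + 1 = 365/166 ≈ 2.199 bits/symbol.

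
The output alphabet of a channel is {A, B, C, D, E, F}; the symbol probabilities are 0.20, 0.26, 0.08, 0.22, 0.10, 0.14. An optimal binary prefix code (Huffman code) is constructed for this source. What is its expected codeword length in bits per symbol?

Repeatedly combine the two least-probable nodes; the expected code length is the sum of the merged weights.
merge 2/25 + 1/10 → 9/50
merge 7/50 + 9/50 → 8/25
merge 1/5 + 11/50 → 21/50
merge 13/50 + 8/25 → 29/50
merge 21/50 + 29/50 → 1
L = 9/50 + 8/25 + 21/50 + 29/50 + 1 = 5/2 = 2.5 bits/symbol.

2.5 bits/symbol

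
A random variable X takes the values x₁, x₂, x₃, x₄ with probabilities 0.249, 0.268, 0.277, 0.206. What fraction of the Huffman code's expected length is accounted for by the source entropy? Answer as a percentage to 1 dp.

99.6%

Entropy H = −Σ p log₂ p ≈ 1.9911 bits.
Huffman merges: 103/500+249/1000→91/200; 67/250+277/1000→109/200; 91/200+109/200→1. L = 2 ≈ 2.0000.
Efficiency = H/L = 1.9911/2.0000 = 99.6%.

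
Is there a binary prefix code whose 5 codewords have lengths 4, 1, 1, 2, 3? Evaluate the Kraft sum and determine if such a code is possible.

With common denominator 2^4 = 16: Σ 2^(−ℓᵢ) = 1/16 + 8/16 + 8/16 + 4/16 + 2/16 = 23/16 = 1.4375.
Kraft's inequality requires Σ ≤ 1; here Σ = 1.4375 > 1, so no such prefix code exists.

1.4375; no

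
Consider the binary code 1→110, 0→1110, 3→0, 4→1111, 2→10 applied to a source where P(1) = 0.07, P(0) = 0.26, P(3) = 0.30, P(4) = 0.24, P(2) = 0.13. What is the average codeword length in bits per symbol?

2.77 bits/symbol

L̄ = Σ pᵢ·ℓᵢ = 0.07·3 + 0.26·4 + 0.30·1 + 0.24·4 + 0.13·2 = 2.77 bits/symbol.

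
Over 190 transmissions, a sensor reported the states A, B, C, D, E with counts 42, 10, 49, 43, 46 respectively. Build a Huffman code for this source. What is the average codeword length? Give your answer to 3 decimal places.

Probabilities are the counts divided by 190.
Repeatedly combine the two least-probable nodes; the expected code length is the sum of the merged weights.
merge 1/19 + 21/95 → 26/95
merge 43/190 + 23/95 → 89/190
merge 49/190 + 26/95 → 101/190
merge 89/190 + 101/190 → 1
L = 26/95 + 89/190 + 101/190 + 1 = 216/95 ≈ 2.274 bits/symbol.

2.274 bits/symbol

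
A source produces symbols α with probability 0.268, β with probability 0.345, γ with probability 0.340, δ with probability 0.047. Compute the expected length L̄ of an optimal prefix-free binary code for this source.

1.97 bits/symbol

Repeatedly combine the two least-probable nodes; the expected code length is the sum of the merged weights.
merge 47/1000 + 67/250 → 63/200
merge 63/200 + 17/50 → 131/200
merge 69/200 + 131/200 → 1
L = 63/200 + 131/200 + 1 = 197/100 = 1.97 bits/symbol.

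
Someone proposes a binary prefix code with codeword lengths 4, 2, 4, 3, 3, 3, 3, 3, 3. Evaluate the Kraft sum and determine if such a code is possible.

1.125; no

With common denominator 2^4 = 16: Σ 2^(−ℓᵢ) = 1/16 + 4/16 + 1/16 + 2/16 + 2/16 + 2/16 + 2/16 + 2/16 + 2/16 = 18/16 = 1.125.
Kraft's inequality requires Σ ≤ 1; here Σ = 1.125 > 1, so no such prefix code exists.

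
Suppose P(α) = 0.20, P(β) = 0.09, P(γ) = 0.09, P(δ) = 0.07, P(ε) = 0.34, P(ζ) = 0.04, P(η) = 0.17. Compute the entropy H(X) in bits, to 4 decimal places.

2.5078 bits

H = −Σ pᵢ log₂ pᵢ.
−0.20·log₂(0.20) = 0.4644
−0.09·log₂(0.09) = 0.3127
−0.09·log₂(0.09) = 0.3127
−0.07·log₂(0.07) = 0.2686
−0.34·log₂(0.34) = 0.5292
−0.04·log₂(0.04) = 0.1858
−0.17·log₂(0.17) = 0.4346
Sum ≈ 2.5078 → 2.5078 bits.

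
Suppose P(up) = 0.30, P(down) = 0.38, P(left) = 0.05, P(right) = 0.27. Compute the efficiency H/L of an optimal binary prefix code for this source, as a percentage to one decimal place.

Entropy H = −Σ p log₂ p ≈ 1.7777 bits.
Huffman merges: 1/20+27/100→8/25; 3/10+8/25→31/50; 19/50+31/50→1. L = 97/50 ≈ 1.9400.
Efficiency = H/L = 1.7777/1.9400 = 91.6%.

91.6%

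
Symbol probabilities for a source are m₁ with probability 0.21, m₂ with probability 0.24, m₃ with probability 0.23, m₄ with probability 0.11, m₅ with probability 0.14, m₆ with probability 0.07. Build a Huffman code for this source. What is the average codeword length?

2.5 bits/symbol

Repeatedly combine the two least-probable nodes; the expected code length is the sum of the merged weights.
merge 7/100 + 11/100 → 9/50
merge 7/50 + 9/50 → 8/25
merge 21/100 + 23/100 → 11/25
merge 6/25 + 8/25 → 14/25
merge 11/25 + 14/25 → 1
L = 9/50 + 8/25 + 11/25 + 14/25 + 1 = 5/2 = 2.5 bits/symbol.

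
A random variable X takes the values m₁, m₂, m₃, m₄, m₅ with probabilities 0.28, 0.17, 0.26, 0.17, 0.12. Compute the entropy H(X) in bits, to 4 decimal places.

2.2557 bits

H = −Σ pᵢ log₂ pᵢ.
−0.28·log₂(0.28) = 0.5142
−0.17·log₂(0.17) = 0.4346
−0.26·log₂(0.26) = 0.5053
−0.17·log₂(0.17) = 0.4346
−0.12·log₂(0.12) = 0.3671
Sum ≈ 2.2557 → 2.2557 bits.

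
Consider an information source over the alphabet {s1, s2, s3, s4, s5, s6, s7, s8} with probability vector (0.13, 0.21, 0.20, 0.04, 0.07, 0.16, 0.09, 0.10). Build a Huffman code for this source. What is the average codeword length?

Repeatedly combine the two least-probable nodes; the expected code length is the sum of the merged weights.
merge 1/25 + 7/100 → 11/100
merge 9/100 + 1/10 → 19/100
merge 11/100 + 13/100 → 6/25
merge 4/25 + 19/100 → 7/20
merge 1/5 + 21/100 → 41/100
merge 6/25 + 7/20 → 59/100
merge 41/100 + 59/100 → 1
L = 11/100 + 19/100 + 6/25 + 7/20 + 41/100 + 59/100 + 1 = 289/100 = 2.89 bits/symbol.

2.89 bits/symbol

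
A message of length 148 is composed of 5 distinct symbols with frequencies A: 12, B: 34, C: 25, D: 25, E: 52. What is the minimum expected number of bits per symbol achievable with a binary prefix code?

2.25 bits/symbol

Probabilities are the counts divided by 148.
Repeatedly combine the two least-probable nodes; the expected code length is the sum of the merged weights.
merge 3/37 + 25/148 → 1/4
merge 25/148 + 17/74 → 59/148
merge 1/4 + 13/37 → 89/148
merge 59/148 + 89/148 → 1
L = 1/4 + 59/148 + 89/148 + 1 = 9/4 = 2.25 bits/symbol.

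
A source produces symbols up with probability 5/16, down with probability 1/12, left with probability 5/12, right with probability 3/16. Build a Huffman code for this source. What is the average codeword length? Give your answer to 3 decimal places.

Repeatedly combine the two least-probable nodes; the expected code length is the sum of the merged weights.
merge 1/12 + 3/16 → 13/48
merge 13/48 + 5/16 → 7/12
merge 5/12 + 7/12 → 1
L = 13/48 + 7/12 + 1 = 89/48 ≈ 1.854 bits/symbol.

1.854 bits/symbol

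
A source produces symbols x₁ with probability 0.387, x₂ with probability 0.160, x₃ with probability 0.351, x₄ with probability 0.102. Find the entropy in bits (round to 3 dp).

1.819 bits

H = −Σ pᵢ log₂ pᵢ.
−0.387·log₂(0.387) = 0.5300
−0.160·log₂(0.160) = 0.4230
−0.351·log₂(0.351) = 0.5302
−0.102·log₂(0.102) = 0.3359
Sum ≈ 1.8191 → 1.819 bits.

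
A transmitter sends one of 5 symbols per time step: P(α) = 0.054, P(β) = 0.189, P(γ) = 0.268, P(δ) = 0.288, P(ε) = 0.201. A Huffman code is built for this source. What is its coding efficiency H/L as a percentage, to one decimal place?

Entropy H = −Σ p log₂ p ≈ 2.1732 bits.
Huffman merges: 27/500+189/1000→243/1000; 201/1000+243/1000→111/250; 67/250+36/125→139/250; 111/250+139/250→1. L = 2243/1000 ≈ 2.2430.
Efficiency = H/L = 2.1732/2.2430 = 96.9%.

96.9%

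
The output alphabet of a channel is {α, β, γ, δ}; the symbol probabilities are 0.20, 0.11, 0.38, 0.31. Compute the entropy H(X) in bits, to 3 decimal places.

H = −Σ pᵢ log₂ pᵢ.
−0.20·log₂(0.20) = 0.4644
−0.11·log₂(0.11) = 0.3503
−0.38·log₂(0.38) = 0.5305
−0.31·log₂(0.31) = 0.5238
Sum ≈ 1.8689 → 1.869 bits.

1.869 bits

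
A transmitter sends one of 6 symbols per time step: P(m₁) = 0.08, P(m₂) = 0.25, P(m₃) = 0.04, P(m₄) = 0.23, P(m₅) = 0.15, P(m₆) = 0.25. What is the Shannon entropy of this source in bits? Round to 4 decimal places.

2.3755 bits

H = −Σ pᵢ log₂ pᵢ.
−0.08·log₂(0.08) = 0.2915
−0.25·log₂(0.25) = 0.5000
−0.04·log₂(0.04) = 0.1858
−0.23·log₂(0.23) = 0.4877
−0.15·log₂(0.15) = 0.4105
−0.25·log₂(0.25) = 0.5000
Sum ≈ 2.3755 → 2.3755 bits.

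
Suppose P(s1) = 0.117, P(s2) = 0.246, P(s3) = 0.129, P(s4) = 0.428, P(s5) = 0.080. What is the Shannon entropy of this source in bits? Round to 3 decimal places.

2.057 bits

H = −Σ pᵢ log₂ pᵢ.
−0.117·log₂(0.117) = 0.3622
−0.246·log₂(0.246) = 0.4977
−0.129·log₂(0.129) = 0.3811
−0.428·log₂(0.428) = 0.5240
−0.080·log₂(0.080) = 0.2915
Sum ≈ 2.0565 → 2.057 bits.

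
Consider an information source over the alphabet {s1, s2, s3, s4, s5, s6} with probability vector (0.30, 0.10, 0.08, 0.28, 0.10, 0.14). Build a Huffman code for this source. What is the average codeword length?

Repeatedly combine the two least-probable nodes; the expected code length is the sum of the merged weights.
merge 2/25 + 1/10 → 9/50
merge 1/10 + 7/50 → 6/25
merge 9/50 + 6/25 → 21/50
merge 7/25 + 3/10 → 29/50
merge 21/50 + 29/50 → 1
L = 9/50 + 6/25 + 21/50 + 29/50 + 1 = 121/50 = 2.42 bits/symbol.

2.42 bits/symbol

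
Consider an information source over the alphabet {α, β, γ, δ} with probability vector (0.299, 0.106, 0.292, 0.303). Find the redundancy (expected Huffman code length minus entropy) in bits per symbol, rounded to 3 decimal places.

Entropy H = −Σ p log₂ p ≈ 1.9045 bits.
Huffman merges: 53/500+73/250→199/500; 299/1000+303/1000→301/500; 199/500+301/500→1. L = 2 ≈ 2.0000.
L − H = 2.0000 − 1.9045 = 0.095 bits.

0.095 bits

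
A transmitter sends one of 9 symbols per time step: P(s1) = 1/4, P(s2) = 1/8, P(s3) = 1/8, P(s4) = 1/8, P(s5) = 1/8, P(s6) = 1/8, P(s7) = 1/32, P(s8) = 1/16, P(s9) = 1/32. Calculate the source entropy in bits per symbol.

Each probability is a power of 1/2, so log₂(1/p) is an integer.
H = Σ p·log₂(1/p) = 1/4·2 + 1/8·3 + 1/8·3 + 1/8·3 + 1/8·3 + 1/8·3 + 1/32·5 + 1/16·4 + 1/32·5 = 2.9375 bits.

2.9375 bits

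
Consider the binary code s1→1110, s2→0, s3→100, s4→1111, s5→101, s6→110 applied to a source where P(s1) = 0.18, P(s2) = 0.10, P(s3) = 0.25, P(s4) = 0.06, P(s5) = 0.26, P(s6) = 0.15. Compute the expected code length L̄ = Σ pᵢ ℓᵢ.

3.04 bits/symbol

L̄ = Σ pᵢ·ℓᵢ = 0.18·4 + 0.10·1 + 0.25·3 + 0.06·4 + 0.26·3 + 0.15·3 = 3.04 bits/symbol.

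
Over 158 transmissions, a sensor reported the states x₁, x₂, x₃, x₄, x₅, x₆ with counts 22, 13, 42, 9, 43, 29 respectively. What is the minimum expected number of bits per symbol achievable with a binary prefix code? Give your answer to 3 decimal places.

Probabilities are the counts divided by 158.
Repeatedly combine the two least-probable nodes; the expected code length is the sum of the merged weights.
merge 9/158 + 13/158 → 11/79
merge 11/79 + 11/79 → 22/79
merge 29/158 + 21/79 → 71/158
merge 43/158 + 22/79 → 87/158
merge 71/158 + 87/158 → 1
L = 11/79 + 22/79 + 71/158 + 87/158 + 1 = 191/79 ≈ 2.418 bits/symbol.

2.418 bits/symbol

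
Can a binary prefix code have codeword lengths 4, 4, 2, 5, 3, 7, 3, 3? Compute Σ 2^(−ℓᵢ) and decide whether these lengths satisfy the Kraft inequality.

With common denominator 2^7 = 128: Σ 2^(−ℓᵢ) = 8/128 + 8/128 + 32/128 + 4/128 + 16/128 + 1/128 + 16/128 + 16/128 = 101/128 = 0.7890625.
Kraft's inequality requires Σ ≤ 1; here Σ = 0.7890625 ≤ 1, so such a prefix code exists.

0.7890625; yes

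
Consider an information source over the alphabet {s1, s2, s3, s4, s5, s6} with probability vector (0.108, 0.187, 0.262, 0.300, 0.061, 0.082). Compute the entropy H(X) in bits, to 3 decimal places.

H = −Σ pᵢ log₂ pᵢ.
−0.108·log₂(0.108) = 0.3468
−0.187·log₂(0.187) = 0.4523
−0.262·log₂(0.262) = 0.5063
−0.300·log₂(0.300) = 0.5211
−0.061·log₂(0.061) = 0.2461
−0.082·log₂(0.082) = 0.2959
Sum ≈ 2.3685 → 2.368 bits.

2.368 bits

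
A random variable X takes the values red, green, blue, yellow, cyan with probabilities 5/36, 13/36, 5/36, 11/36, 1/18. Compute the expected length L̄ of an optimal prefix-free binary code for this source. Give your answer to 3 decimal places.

2.167 bits/symbol

Repeatedly combine the two least-probable nodes; the expected code length is the sum of the merged weights.
merge 1/18 + 5/36 → 7/36
merge 5/36 + 7/36 → 1/3
merge 11/36 + 1/3 → 23/36
merge 13/36 + 23/36 → 1
L = 7/36 + 1/3 + 23/36 + 1 = 13/6 ≈ 2.167 bits/symbol.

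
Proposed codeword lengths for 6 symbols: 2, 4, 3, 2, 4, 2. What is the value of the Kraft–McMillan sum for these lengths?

With common denominator 2^4 = 16: Σ 2^(−ℓᵢ) = 4/16 + 1/16 + 2/16 + 4/16 + 1/16 + 4/16 = 16/16 = 1.

1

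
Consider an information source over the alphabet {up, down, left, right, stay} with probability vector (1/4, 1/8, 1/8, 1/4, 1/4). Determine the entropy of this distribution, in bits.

Each probability is a power of 1/2, so log₂(1/p) is an integer.
H = Σ p·log₂(1/p) = 1/4·2 + 1/8·3 + 1/8·3 + 1/4·2 + 1/4·2 = 2.25 bits.

2.25 bits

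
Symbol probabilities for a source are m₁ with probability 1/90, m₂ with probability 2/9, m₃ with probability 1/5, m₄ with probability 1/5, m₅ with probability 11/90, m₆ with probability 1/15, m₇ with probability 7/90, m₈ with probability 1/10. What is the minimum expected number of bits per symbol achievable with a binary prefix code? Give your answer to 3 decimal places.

Repeatedly combine the two least-probable nodes; the expected code length is the sum of the merged weights.
merge 1/90 + 1/15 → 7/90
merge 7/90 + 7/90 → 7/45
merge 1/10 + 11/90 → 2/9
merge 7/45 + 1/5 → 16/45
merge 1/5 + 2/9 → 19/45
merge 2/9 + 16/45 → 26/45
merge 19/45 + 26/45 → 1
L = 7/90 + 7/45 + 2/9 + 16/45 + 19/45 + 26/45 + 1 = 253/90 ≈ 2.811 bits/symbol.

2.811 bits/symbol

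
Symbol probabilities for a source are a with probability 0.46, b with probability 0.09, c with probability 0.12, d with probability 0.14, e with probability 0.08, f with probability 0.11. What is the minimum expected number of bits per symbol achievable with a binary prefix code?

Repeatedly combine the two least-probable nodes; the expected code length is the sum of the merged weights.
merge 2/25 + 9/100 → 17/100
merge 11/100 + 3/25 → 23/100
merge 7/50 + 17/100 → 31/100
merge 23/100 + 31/100 → 27/50
merge 23/50 + 27/50 → 1
L = 17/100 + 23/100 + 31/100 + 27/50 + 1 = 9/4 = 2.25 bits/symbol.

2.25 bits/symbol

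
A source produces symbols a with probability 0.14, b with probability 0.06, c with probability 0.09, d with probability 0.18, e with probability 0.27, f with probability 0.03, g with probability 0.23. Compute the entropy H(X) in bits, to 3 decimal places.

H = −Σ pᵢ log₂ pᵢ.
−0.14·log₂(0.14) = 0.3971
−0.06·log₂(0.06) = 0.2435
−0.09·log₂(0.09) = 0.3127
−0.18·log₂(0.18) = 0.4453
−0.27·log₂(0.27) = 0.5100
−0.03·log₂(0.03) = 0.1518
−0.23·log₂(0.23) = 0.4877
Sum ≈ 2.5481 → 2.548 bits.

2.548 bits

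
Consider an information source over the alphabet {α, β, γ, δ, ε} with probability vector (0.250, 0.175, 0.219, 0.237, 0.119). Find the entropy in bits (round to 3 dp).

2.278 bits

H = −Σ pᵢ log₂ pᵢ.
−0.250·log₂(0.250) = 0.5000
−0.175·log₂(0.175) = 0.4401
−0.219·log₂(0.219) = 0.4798
−0.237·log₂(0.237) = 0.4923
−0.119·log₂(0.119) = 0.3654
Sum ≈ 2.2776 → 2.278 bits.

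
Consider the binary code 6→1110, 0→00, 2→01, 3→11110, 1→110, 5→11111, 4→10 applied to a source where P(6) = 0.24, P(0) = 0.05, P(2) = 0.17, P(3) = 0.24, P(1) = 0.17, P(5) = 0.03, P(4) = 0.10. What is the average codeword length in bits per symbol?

L̄ = Σ pᵢ·ℓᵢ = 0.24·4 + 0.05·2 + 0.17·2 + 0.24·5 + 0.17·3 + 0.03·5 + 0.10·2 = 3.46 bits/symbol.

3.46 bits/symbol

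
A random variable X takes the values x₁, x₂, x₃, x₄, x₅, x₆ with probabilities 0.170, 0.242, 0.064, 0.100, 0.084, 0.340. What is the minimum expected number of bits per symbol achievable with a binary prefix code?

Repeatedly combine the two least-probable nodes; the expected code length is the sum of the merged weights.
merge 8/125 + 21/250 → 37/250
merge 1/10 + 37/250 → 31/125
merge 17/100 + 121/500 → 103/250
merge 31/125 + 17/50 → 147/250
merge 103/250 + 147/250 → 1
L = 37/250 + 31/125 + 103/250 + 147/250 + 1 = 599/250 = 2.396 bits/symbol.

2.396 bits/symbol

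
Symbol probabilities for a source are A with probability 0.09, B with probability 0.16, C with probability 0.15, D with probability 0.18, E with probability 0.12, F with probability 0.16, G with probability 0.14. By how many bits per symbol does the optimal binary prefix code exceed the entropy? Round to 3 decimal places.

0.041 bits

Entropy H = −Σ p log₂ p ≈ 2.7787 bits.
Huffman merges: 9/100+3/25→21/100; 7/50+3/20→29/100; 4/25+4/25→8/25; 9/50+21/100→39/100; 29/100+8/25→61/100; 39/100+61/100→1. L = 141/50 ≈ 2.8200.
L − H = 2.8200 − 2.7787 = 0.041 bits.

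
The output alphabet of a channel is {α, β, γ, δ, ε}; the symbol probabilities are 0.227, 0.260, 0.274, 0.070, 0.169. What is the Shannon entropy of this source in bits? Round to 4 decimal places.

2.2047 bits

H = −Σ pᵢ log₂ pᵢ.
−0.227·log₂(0.227) = 0.4856
−0.260·log₂(0.260) = 0.5053
−0.274·log₂(0.274) = 0.5118
−0.070·log₂(0.070) = 0.2686
−0.169·log₂(0.169) = 0.4335
Sum ≈ 2.2047 → 2.2047 bits.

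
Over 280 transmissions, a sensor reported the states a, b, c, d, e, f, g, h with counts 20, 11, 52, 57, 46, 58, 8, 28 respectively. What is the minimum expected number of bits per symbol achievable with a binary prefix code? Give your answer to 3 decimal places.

Probabilities are the counts divided by 280.
Repeatedly combine the two least-probable nodes; the expected code length is the sum of the merged weights.
merge 1/35 + 11/280 → 19/280
merge 19/280 + 1/14 → 39/280
merge 1/10 + 39/280 → 67/280
merge 23/140 + 13/70 → 7/20
merge 57/280 + 29/140 → 23/56
merge 67/280 + 7/20 → 33/56
merge 23/56 + 33/56 → 1
L = 19/280 + 39/280 + 67/280 + 7/20 + 23/56 + 33/56 + 1 = 783/280 ≈ 2.796 bits/symbol.

2.796 bits/symbol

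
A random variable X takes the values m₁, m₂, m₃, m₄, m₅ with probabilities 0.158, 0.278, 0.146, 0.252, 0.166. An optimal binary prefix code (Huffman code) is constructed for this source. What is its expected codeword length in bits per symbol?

Repeatedly combine the two least-probable nodes; the expected code length is the sum of the merged weights.
merge 73/500 + 79/500 → 38/125
merge 83/500 + 63/250 → 209/500
merge 139/500 + 38/125 → 291/500
merge 209/500 + 291/500 → 1
L = 38/125 + 209/500 + 291/500 + 1 = 288/125 = 2.304 bits/symbol.

2.304 bits/symbol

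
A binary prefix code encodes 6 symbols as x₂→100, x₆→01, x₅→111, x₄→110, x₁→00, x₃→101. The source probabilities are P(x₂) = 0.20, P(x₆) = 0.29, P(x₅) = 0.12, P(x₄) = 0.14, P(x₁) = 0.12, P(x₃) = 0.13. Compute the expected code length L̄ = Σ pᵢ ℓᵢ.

2.59 bits/symbol

L̄ = Σ pᵢ·ℓᵢ = 0.20·3 + 0.29·2 + 0.12·3 + 0.14·3 + 0.12·2 + 0.13·3 = 2.59 bits/symbol.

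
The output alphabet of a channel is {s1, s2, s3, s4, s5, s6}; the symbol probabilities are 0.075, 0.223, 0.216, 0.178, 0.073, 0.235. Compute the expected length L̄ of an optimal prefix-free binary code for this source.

Repeatedly combine the two least-probable nodes; the expected code length is the sum of the merged weights.
merge 73/1000 + 3/40 → 37/250
merge 37/250 + 89/500 → 163/500
merge 27/125 + 223/1000 → 439/1000
merge 47/200 + 163/500 → 561/1000
merge 439/1000 + 561/1000 → 1
L = 37/250 + 163/500 + 439/1000 + 561/1000 + 1 = 1237/500 = 2.474 bits/symbol.

2.474 bits/symbol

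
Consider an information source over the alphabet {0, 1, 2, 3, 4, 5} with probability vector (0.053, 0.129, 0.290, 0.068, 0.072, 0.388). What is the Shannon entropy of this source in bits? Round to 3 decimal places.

2.191 bits

H = −Σ pᵢ log₂ pᵢ.
−0.053·log₂(0.053) = 0.2246
−0.129·log₂(0.129) = 0.3811
−0.290·log₂(0.290) = 0.5179
−0.068·log₂(0.068) = 0.2637
−0.072·log₂(0.072) = 0.2733
−0.388·log₂(0.388) = 0.5300
Sum ≈ 2.1906 → 2.191 bits.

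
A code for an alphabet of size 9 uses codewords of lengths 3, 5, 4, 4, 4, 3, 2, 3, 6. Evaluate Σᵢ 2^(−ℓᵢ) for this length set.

0.859375

With common denominator 2^6 = 64: Σ 2^(−ℓᵢ) = 8/64 + 2/64 + 4/64 + 4/64 + 4/64 + 8/64 + 16/64 + 8/64 + 1/64 = 55/64 = 0.859375.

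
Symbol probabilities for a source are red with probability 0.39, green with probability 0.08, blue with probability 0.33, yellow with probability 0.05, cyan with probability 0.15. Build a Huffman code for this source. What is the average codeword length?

2.02 bits/symbol

Repeatedly combine the two least-probable nodes; the expected code length is the sum of the merged weights.
merge 1/20 + 2/25 → 13/100
merge 13/100 + 3/20 → 7/25
merge 7/25 + 33/100 → 61/100
merge 39/100 + 61/100 → 1
L = 13/100 + 7/25 + 61/100 + 1 = 101/50 = 2.02 bits/symbol.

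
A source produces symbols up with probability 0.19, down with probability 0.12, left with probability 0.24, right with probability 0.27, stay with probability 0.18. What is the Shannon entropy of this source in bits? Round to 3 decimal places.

H = −Σ pᵢ log₂ pᵢ.
−0.19·log₂(0.19) = 0.4552
−0.12·log₂(0.12) = 0.3671
−0.24·log₂(0.24) = 0.4941
−0.27·log₂(0.27) = 0.5100
−0.18·log₂(0.18) = 0.4453
Sum ≈ 2.2718 → 2.272 bits.

2.272 bits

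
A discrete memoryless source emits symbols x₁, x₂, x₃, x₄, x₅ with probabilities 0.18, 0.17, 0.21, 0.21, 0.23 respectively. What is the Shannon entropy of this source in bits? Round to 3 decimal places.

H = −Σ pᵢ log₂ pᵢ.
−0.18·log₂(0.18) = 0.4453
−0.17·log₂(0.17) = 0.4346
−0.21·log₂(0.21) = 0.4728
−0.21·log₂(0.21) = 0.4728
−0.23·log₂(0.23) = 0.4877
Sum ≈ 2.3132 → 2.313 bits.

2.313 bits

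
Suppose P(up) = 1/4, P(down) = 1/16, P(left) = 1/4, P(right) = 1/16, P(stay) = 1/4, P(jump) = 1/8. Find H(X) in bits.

Each probability is a power of 1/2, so log₂(1/p) is an integer.
H = Σ p·log₂(1/p) = 1/4·2 + 1/16·4 + 1/4·2 + 1/16·4 + 1/4·2 + 1/8·3 = 2.375 bits.

2.375 bits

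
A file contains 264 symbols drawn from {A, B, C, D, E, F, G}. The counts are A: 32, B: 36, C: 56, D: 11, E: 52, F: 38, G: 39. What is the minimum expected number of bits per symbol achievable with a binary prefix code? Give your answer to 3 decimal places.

Probabilities are the counts divided by 264.
Repeatedly combine the two least-probable nodes; the expected code length is the sum of the merged weights.
merge 1/24 + 4/33 → 43/264
merge 3/22 + 19/132 → 37/132
merge 13/88 + 43/264 → 41/132
merge 13/66 + 7/33 → 9/22
merge 37/132 + 41/132 → 13/22
merge 9/22 + 13/22 → 1
L = 43/264 + 37/132 + 41/132 + 9/22 + 13/22 + 1 = 727/264 ≈ 2.754 bits/symbol.

2.754 bits/symbol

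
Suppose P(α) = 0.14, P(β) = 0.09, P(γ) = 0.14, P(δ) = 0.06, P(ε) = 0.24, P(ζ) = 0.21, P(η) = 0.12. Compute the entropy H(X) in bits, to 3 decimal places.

2.684 bits

H = −Σ pᵢ log₂ pᵢ.
−0.14·log₂(0.14) = 0.3971
−0.09·log₂(0.09) = 0.3127
−0.14·log₂(0.14) = 0.3971
−0.06·log₂(0.06) = 0.2435
−0.24·log₂(0.24) = 0.4941
−0.21·log₂(0.21) = 0.4728
−0.12·log₂(0.12) = 0.3671
Sum ≈ 2.6844 → 2.684 bits.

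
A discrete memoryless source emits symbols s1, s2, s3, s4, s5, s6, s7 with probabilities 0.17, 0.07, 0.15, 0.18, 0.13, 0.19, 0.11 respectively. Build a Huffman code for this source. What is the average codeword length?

2.81 bits/symbol

Repeatedly combine the two least-probable nodes; the expected code length is the sum of the merged weights.
merge 7/100 + 11/100 → 9/50
merge 13/100 + 3/20 → 7/25
merge 17/100 + 9/50 → 7/20
merge 9/50 + 19/100 → 37/100
merge 7/25 + 7/20 → 63/100
merge 37/100 + 63/100 → 1
L = 9/50 + 7/25 + 7/20 + 37/100 + 63/100 + 1 = 281/100 = 2.81 bits/symbol.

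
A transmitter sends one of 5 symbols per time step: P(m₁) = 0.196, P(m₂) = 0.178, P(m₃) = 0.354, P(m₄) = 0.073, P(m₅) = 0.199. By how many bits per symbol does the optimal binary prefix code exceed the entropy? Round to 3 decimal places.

Entropy H = −Σ p log₂ p ≈ 2.1735 bits.
Huffman merges: 73/1000+89/500→251/1000; 49/250+199/1000→79/200; 251/1000+177/500→121/200; 79/200+121/200→1. L = 2251/1000 ≈ 2.2510.
L − H = 2.2510 − 2.1735 = 0.077 bits.

0.077 bits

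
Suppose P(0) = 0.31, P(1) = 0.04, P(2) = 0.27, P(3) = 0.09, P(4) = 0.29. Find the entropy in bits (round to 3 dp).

2.050 bits

H = −Σ pᵢ log₂ pᵢ.
−0.31·log₂(0.31) = 0.5238
−0.04·log₂(0.04) = 0.1858
−0.27·log₂(0.27) = 0.5100
−0.09·log₂(0.09) = 0.3127
−0.29·log₂(0.29) = 0.5179
Sum ≈ 2.0501 → 2.050 bits.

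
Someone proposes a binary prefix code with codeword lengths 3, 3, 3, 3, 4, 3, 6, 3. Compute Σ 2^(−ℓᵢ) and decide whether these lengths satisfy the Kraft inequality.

With common denominator 2^6 = 64: Σ 2^(−ℓᵢ) = 8/64 + 8/64 + 8/64 + 8/64 + 4/64 + 8/64 + 1/64 + 8/64 = 53/64 = 0.828125.
Kraft's inequality requires Σ ≤ 1; here Σ = 0.828125 ≤ 1, so such a prefix code exists.

0.828125; yes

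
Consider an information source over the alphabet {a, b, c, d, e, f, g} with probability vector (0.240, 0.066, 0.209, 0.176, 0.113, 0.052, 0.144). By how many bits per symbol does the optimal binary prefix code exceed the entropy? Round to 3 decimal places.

0.023 bits

Entropy H = −Σ p log₂ p ≈ 2.6459 bits.
Huffman merges: 13/250+33/500→59/500; 113/1000+59/500→231/1000; 18/125+22/125→8/25; 209/1000+231/1000→11/25; 6/25+8/25→14/25; 11/25+14/25→1. L = 2669/1000 ≈ 2.6690.
L − H = 2.6690 − 2.6459 = 0.023 bits.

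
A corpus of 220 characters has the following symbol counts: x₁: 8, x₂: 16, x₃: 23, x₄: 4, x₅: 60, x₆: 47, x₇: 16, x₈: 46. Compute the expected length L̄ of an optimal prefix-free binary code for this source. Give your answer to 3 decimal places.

Probabilities are the counts divided by 220.
Repeatedly combine the two least-probable nodes; the expected code length is the sum of the merged weights.
merge 1/55 + 2/55 → 3/55
merge 3/55 + 4/55 → 7/55
merge 4/55 + 23/220 → 39/220
merge 7/55 + 39/220 → 67/220
merge 23/110 + 47/220 → 93/220
merge 3/11 + 67/220 → 127/220
merge 93/220 + 127/220 → 1
L = 3/55 + 7/55 + 39/220 + 67/220 + 93/220 + 127/220 + 1 = 293/110 ≈ 2.664 bits/symbol.

2.664 bits/symbol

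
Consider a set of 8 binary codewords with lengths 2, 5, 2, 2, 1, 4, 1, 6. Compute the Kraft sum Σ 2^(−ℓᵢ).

With common denominator 2^6 = 64: Σ 2^(−ℓᵢ) = 16/64 + 2/64 + 16/64 + 16/64 + 32/64 + 4/64 + 32/64 + 1/64 = 119/64 = 1.859375.

1.859375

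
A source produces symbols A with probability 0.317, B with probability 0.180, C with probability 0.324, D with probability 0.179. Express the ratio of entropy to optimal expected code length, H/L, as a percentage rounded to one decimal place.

Entropy H = −Σ p log₂ p ≈ 1.9418 bits.
Huffman merges: 179/1000+9/50→359/1000; 317/1000+81/250→641/1000; 359/1000+641/1000→1. L = 2 ≈ 2.0000.
Efficiency = H/L = 1.9418/2.0000 = 97.1%.

97.1%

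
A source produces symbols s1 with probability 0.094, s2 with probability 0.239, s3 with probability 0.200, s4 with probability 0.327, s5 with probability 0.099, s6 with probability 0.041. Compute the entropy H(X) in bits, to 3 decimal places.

2.325 bits

H = −Σ pᵢ log₂ pᵢ.
−0.094·log₂(0.094) = 0.3207
−0.239·log₂(0.239) = 0.4935
−0.200·log₂(0.200) = 0.4644
−0.327·log₂(0.327) = 0.5273
−0.099·log₂(0.099) = 0.3303
−0.041·log₂(0.041) = 0.1889
Sum ≈ 2.3251 → 2.325 bits.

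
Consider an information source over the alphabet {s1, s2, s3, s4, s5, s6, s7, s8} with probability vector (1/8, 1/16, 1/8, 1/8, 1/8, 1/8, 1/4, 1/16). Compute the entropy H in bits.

Each probability is a power of 1/2, so log₂(1/p) is an integer.
H = Σ p·log₂(1/p) = 1/8·3 + 1/16·4 + 1/8·3 + 1/8·3 + 1/8·3 + 1/8·3 + 1/4·2 + 1/16·4 = 2.875 bits.

2.875 bits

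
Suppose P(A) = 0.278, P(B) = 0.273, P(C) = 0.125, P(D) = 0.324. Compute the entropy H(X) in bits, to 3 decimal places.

1.927 bits

H = −Σ pᵢ log₂ pᵢ.
−0.278·log₂(0.278) = 0.5134
−0.273·log₂(0.273) = 0.5113
−0.125·log₂(0.125) = 0.3750
−0.324·log₂(0.324) = 0.5268
Sum ≈ 1.9266 → 1.927 bits.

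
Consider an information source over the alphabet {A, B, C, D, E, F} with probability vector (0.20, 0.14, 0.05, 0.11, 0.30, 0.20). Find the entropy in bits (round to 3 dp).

H = −Σ pᵢ log₂ pᵢ.
−0.20·log₂(0.20) = 0.4644
−0.14·log₂(0.14) = 0.3971
−0.05·log₂(0.05) = 0.2161
−0.11·log₂(0.11) = 0.3503
−0.30·log₂(0.30) = 0.5211
−0.20·log₂(0.20) = 0.4644
Sum ≈ 2.4134 → 2.413 bits.

2.413 bits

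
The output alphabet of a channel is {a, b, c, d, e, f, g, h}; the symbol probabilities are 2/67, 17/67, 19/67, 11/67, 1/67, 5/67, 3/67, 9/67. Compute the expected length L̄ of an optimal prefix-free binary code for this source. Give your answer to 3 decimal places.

2.597 bits/symbol

Repeatedly combine the two least-probable nodes; the expected code length is the sum of the merged weights.
merge 1/67 + 2/67 → 3/67
merge 3/67 + 3/67 → 6/67
merge 5/67 + 6/67 → 11/67
merge 9/67 + 11/67 → 20/67
merge 11/67 + 17/67 → 28/67
merge 19/67 + 20/67 → 39/67
merge 28/67 + 39/67 → 1
L = 3/67 + 6/67 + 11/67 + 20/67 + 28/67 + 39/67 + 1 = 174/67 ≈ 2.597 bits/symbol.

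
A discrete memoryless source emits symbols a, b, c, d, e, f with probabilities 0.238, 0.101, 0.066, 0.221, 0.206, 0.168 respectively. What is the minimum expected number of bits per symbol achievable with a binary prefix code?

Repeatedly combine the two least-probable nodes; the expected code length is the sum of the merged weights.
merge 33/500 + 101/1000 → 167/1000
merge 167/1000 + 21/125 → 67/200
merge 103/500 + 221/1000 → 427/1000
merge 119/500 + 67/200 → 573/1000
merge 427/1000 + 573/1000 → 1
L = 167/1000 + 67/200 + 427/1000 + 573/1000 + 1 = 1251/500 = 2.502 bits/symbol.

2.502 bits/symbol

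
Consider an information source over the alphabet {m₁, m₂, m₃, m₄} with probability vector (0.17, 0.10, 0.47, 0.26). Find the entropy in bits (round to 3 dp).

H = −Σ pᵢ log₂ pᵢ.
−0.17·log₂(0.17) = 0.4346
−0.10·log₂(0.10) = 0.3322
−0.47·log₂(0.47) = 0.5120
−0.26·log₂(0.26) = 0.5053
Sum ≈ 1.7840 → 1.784 bits.

1.784 bits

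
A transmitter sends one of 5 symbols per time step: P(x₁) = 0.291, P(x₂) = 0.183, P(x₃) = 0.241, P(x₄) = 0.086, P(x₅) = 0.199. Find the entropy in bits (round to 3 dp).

H = −Σ pᵢ log₂ pᵢ.
−0.291·log₂(0.291) = 0.5182
−0.183·log₂(0.183) = 0.4484
−0.241·log₂(0.241) = 0.4947
−0.086·log₂(0.086) = 0.3044
−0.199·log₂(0.199) = 0.4635
Sum ≈ 2.2293 → 2.229 bits.

2.229 bits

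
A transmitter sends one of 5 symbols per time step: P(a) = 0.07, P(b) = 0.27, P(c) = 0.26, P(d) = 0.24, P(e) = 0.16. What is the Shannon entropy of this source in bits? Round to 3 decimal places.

2.201 bits

H = −Σ pᵢ log₂ pᵢ.
−0.07·log₂(0.07) = 0.2686
−0.27·log₂(0.27) = 0.5100
−0.26·log₂(0.26) = 0.5053
−0.24·log₂(0.24) = 0.4941
−0.16·log₂(0.16) = 0.4230
Sum ≈ 2.2010 → 2.201 bits.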